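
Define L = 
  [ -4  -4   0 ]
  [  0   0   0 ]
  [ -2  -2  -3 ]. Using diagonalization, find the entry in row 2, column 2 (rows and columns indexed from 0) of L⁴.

81

Characteristic polynomial: t^3 + 7t^2 + 12t = t(t + 3)(t + 4), so the eigenvalues are -4, -3, 0.
t=0: eigenvector (1, -1, 0).
t=-4: eigenvector (1, 0, 2).
t=-3: eigenvector (0, 0, 1).
P = [[1, 1, 0], [-1, 0, 0], [0, 2, 1]], D = diag(0, -4, -3), P⁻¹ = [[0, -1, 0], [1, 1, 0], [-2, -2, 1]].
L⁴ = P·diag(0, 256, 81)·P⁻¹ = [[256, 256, 0], [0, 0, 0], [350, 350, 81]].
The requested entry is 81.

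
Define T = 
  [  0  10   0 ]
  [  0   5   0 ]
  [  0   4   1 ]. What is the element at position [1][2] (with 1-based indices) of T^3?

250

Characteristic polynomial: r^3 - 6r^2 + 5r = r(r - 5)(r - 1), so the eigenvalues are 0, 1, 5.
r=5: eigenvector (2, 1, 1).
r=0: eigenvector (1, 0, 0).
r=1: eigenvector (0, 0, 1).
P = [[2, 1, 0], [1, 0, 0], [1, 0, 1]], D = diag(5, 0, 1), P⁻¹ = [[0, 1, 0], [1, -2, 0], [0, -1, 1]].
T³ = P·diag(125, 0, 1)·P⁻¹ = [[0, 250, 0], [0, 125, 0], [0, 124, 1]].
The requested entry is 250.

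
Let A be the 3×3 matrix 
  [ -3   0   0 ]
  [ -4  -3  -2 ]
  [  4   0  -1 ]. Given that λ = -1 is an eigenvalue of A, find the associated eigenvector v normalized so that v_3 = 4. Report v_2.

A + 1I = [[-2, 0, 0], [-4, -2, -2], [4, 0, 0]].
Solving (A + 1I)v = 0 gives the eigenspace spanned by (0, -4, 4).
With v_3 = 4, v = (0, -4, 4), so v_2 = -4.

-4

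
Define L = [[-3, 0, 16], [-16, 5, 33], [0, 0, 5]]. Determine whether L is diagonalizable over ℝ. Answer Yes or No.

No

Characteristic polynomial: p(λ) = λ^3 - 7λ^2 - 5λ + 75 = (λ - 5)^2(λ + 3).
λ = 5 has algebraic multiplicity 2; rank(L − 5I) = 2, so geometric multiplicity = 1.
Geometric multiplicity < algebraic multiplicity, so L is not diagonalizable.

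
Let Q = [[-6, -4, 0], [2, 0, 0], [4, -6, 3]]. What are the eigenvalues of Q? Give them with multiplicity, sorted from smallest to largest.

Characteristic polynomial: p(λ) = λ^3 + 3λ^2 - 10λ - 24 = (λ - 3)(λ + 2)(λ + 4).
Roots (with multiplicity): -4, -2, 3.

-4, -2, 3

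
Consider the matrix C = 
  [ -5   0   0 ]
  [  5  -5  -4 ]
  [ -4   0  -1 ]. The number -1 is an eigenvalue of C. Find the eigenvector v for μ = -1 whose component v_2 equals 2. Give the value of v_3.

-2

C + 1I = [[-4, 0, 0], [5, -4, -4], [-4, 0, 0]].
Solving (C + 1I)v = 0 gives the eigenspace spanned by (0, 2, -2).
With v_2 = 2, v = (0, 2, -2), so v_3 = -2.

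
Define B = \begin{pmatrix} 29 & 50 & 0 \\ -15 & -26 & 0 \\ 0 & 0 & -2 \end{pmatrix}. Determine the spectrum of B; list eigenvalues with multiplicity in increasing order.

Characteristic polynomial: p(r) = r^3 - r^2 - 10r - 8 = (r - 4)(r + 1)(r + 2).
Roots (with multiplicity): -2, -1, 4.

-2, -1, 4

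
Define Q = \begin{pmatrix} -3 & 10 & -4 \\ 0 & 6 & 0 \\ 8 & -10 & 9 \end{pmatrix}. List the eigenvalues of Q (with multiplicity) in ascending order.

1, 5, 6

Characteristic polynomial: p(μ) = μ^3 - 12μ^2 + 41μ - 30 = (μ - 6)(μ - 5)(μ - 1).
Roots (with multiplicity): 1, 5, 6.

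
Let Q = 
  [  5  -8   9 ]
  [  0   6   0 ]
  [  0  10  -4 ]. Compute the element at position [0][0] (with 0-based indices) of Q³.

Characteristic polynomial: t^3 - 7t^2 - 14t + 120 = (t - 6)(t - 5)(t + 4), so the eigenvalues are -4, 5, 6.
t=5: eigenvector (1, 0, 0).
t=6: eigenvector (1, 1, 1).
t=-4: eigenvector (-1, 0, 1).
P = [[1, 1, -1], [0, 1, 0], [0, 1, 1]], D = diag(5, 6, -4), P⁻¹ = [[1, -2, 1], [0, 1, 0], [0, -1, 1]].
Q³ = P·diag(125, 216, -64)·P⁻¹ = [[125, -98, 189], [0, 216, 0], [0, 280, -64]].
The requested entry is 125.

125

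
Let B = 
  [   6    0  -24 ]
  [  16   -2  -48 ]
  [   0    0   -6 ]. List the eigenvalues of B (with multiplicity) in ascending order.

Characteristic polynomial: p(λ) = λ^3 + 2λ^2 - 36λ - 72 = (λ - 6)(λ + 2)(λ + 6).
Roots (with multiplicity): -6, -2, 6.

-6, -2, 6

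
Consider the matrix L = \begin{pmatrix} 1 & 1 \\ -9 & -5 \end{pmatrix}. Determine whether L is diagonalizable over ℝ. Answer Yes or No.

Characteristic polynomial: p(s) = s^2 + 4s + 4 = (s + 2)^2.
s = -2 has algebraic multiplicity 2; rank(L + 2I) = 1, so geometric multiplicity = 1.
Geometric multiplicity < algebraic multiplicity, so L is not diagonalizable.

No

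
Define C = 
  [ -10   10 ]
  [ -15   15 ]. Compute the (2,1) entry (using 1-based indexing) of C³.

Characteristic polynomial: μ^2 - 5μ = μ(μ - 5), so the eigenvalues are 0, 5.
μ=0: eigenvector (1, 1).
μ=5: eigenvector (-2, -3).
P = [[1, -2], [1, -3]], D = diag(0, 5), P⁻¹ = [[3, -2], [1, -1]].
C³ = P·diag(0, 125)·P⁻¹ = [[-250, 250], [-375, 375]].
The requested entry is -375.

-375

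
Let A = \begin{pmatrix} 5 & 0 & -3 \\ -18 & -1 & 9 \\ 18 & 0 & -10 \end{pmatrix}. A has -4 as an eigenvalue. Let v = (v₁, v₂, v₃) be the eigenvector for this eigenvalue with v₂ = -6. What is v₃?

A + 4I = [[9, 0, -3], [-18, 3, 9], [18, 0, -6]].
Solving (A + 4I)v = 0 gives the eigenspace spanned by (2, -6, 6).
With v₂ = -6, v = (2, -6, 6), so v₃ = 6.

6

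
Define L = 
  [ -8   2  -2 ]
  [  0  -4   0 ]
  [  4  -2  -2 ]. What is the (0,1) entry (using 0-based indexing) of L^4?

-1040

Characteristic polynomial: λ^3 + 14λ^2 + 64λ + 96 = (λ + 4)^2(λ + 6), so the eigenvalues are -6, -4, -4.
λ=-4: eigenvector (1, 0, -2).
λ=-4: eigenvector (0, 1, 1).
λ=-6: eigenvector (1, 0, -1).
P = [[1, 0, 1], [0, 1, 0], [-2, 1, -1]], D = diag(-4, -4, -6), P⁻¹ = [[-1, 1, -1], [0, 1, 0], [2, -1, 1]].
L⁴ = P·diag(256, 256, 1296)·P⁻¹ = [[2336, -1040, 1040], [0, 256, 0], [-2080, 1040, -784]].
The requested entry is -1040.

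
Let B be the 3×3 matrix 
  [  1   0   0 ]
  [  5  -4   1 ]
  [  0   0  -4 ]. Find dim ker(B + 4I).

1

B + 4I = [[5, 0, 0], [5, 0, 1], [0, 0, 0]].
This matrix has rank 2, so its null space has dimension 3 − 2 = 1.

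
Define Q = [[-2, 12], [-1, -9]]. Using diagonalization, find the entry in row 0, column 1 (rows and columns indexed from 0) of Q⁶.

-372372

Characteristic polynomial: μ^2 + 11μ + 30 = (μ + 5)(μ + 6), so the eigenvalues are -6, -5.
μ=-6: eigenvector (-3, 1).
μ=-5: eigenvector (4, -1).
P = [[-3, 4], [1, -1]], D = diag(-6, -5), P⁻¹ = [[1, 4], [1, 3]].
Q⁶ = P·diag(46656, 15625)·P⁻¹ = [[-77468, -372372], [31031, 139749]].
The requested entry is -372372.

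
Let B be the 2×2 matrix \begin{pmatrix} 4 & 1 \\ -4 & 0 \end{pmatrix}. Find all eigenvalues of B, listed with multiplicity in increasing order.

2, 2

Characteristic polynomial: p(r) = r^2 - 4r + 4 = (r - 2)^2.
Roots (with multiplicity): 2, 2.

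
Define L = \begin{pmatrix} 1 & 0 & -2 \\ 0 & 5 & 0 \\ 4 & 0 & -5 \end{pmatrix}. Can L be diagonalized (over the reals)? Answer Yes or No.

Yes

Characteristic polynomial: p(s) = s^3 - s^2 - 17s - 15 = (s - 5)(s + 1)(s + 3).
All 3 eigenvalues are distinct, so L is diagonalizable.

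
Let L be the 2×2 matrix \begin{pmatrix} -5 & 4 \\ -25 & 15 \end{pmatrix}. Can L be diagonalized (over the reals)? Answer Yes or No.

No

Characteristic polynomial: p(t) = t^2 - 10t + 25 = (t - 5)^2.
t = 5 has algebraic multiplicity 2; rank(L − 5I) = 1, so geometric multiplicity = 1.
Geometric multiplicity < algebraic multiplicity, so L is not diagonalizable.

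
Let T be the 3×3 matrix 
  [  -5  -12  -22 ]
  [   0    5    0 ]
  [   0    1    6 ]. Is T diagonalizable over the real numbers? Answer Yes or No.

Yes

Characteristic polynomial: p(r) = r^3 - 6r^2 - 25r + 150 = (r - 6)(r - 5)(r + 5).
All 3 eigenvalues are distinct, so T is diagonalizable.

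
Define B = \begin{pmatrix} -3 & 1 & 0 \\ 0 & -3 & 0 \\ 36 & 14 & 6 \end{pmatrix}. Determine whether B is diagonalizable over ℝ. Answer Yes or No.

Characteristic polynomial: p(t) = t^3 - 27t - 54 = (t - 6)(t + 3)^2.
t = -3 has algebraic multiplicity 2; rank(B + 3I) = 2, so geometric multiplicity = 1.
Geometric multiplicity < algebraic multiplicity, so B is not diagonalizable.

No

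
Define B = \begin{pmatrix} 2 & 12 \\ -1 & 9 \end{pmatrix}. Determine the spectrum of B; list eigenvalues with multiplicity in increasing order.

5, 6

Characteristic polynomial: p(μ) = μ^2 - 11μ + 30 = (μ - 6)(μ - 5).
Roots (with multiplicity): 5, 6.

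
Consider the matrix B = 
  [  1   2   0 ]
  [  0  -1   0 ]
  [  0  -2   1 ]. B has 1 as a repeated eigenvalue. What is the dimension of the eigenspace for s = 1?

B − 1I = [[0, 2, 0], [0, -2, 0], [0, -2, 0]].
This matrix has rank 1, so its null space has dimension 3 − 1 = 2.

2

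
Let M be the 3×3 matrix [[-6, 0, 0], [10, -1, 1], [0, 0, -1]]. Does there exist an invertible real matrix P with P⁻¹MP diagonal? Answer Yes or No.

Characteristic polynomial: p(r) = r^3 + 8r^2 + 13r + 6 = (r + 1)^2(r + 6).
r = -1 has algebraic multiplicity 2; rank(M + 1I) = 2, so geometric multiplicity = 1.
Geometric multiplicity < algebraic multiplicity, so M is not diagonalizable.

No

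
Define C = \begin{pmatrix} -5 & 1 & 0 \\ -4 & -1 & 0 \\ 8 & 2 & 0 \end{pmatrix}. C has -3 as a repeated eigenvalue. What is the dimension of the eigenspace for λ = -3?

C + 3I = [[-2, 1, 0], [-4, 2, 0], [8, 2, 3]].
This matrix has rank 2, so its null space has dimension 3 − 2 = 1.

1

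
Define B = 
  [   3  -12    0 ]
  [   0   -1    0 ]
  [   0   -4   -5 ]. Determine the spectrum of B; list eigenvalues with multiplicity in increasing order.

-5, -1, 3

Characteristic polynomial: p(t) = t^3 + 3t^2 - 13t - 15 = (t - 3)(t + 1)(t + 5).
Roots (with multiplicity): -5, -1, 3.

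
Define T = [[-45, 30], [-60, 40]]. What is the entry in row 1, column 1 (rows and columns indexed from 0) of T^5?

25000

Characteristic polynomial: s^2 + 5s = s(s + 5), so the eigenvalues are -5, 0.
s=-5: eigenvector (3, 4).
s=0: eigenvector (2, 3).
P = [[3, 2], [4, 3]], D = diag(-5, 0), P⁻¹ = [[3, -2], [-4, 3]].
T⁵ = P·diag(-3125, 0)·P⁻¹ = [[-28125, 18750], [-37500, 25000]].
The requested entry is 25000.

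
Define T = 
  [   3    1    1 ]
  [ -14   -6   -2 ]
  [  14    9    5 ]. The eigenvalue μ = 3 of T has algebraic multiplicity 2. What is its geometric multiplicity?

T − 3I = [[0, 1, 1], [-14, -9, -2], [14, 9, 2]].
This matrix has rank 2, so its null space has dimension 3 − 2 = 1.

1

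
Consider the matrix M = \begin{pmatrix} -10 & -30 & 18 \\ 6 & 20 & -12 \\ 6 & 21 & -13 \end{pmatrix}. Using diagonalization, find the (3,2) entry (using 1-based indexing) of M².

-33

Characteristic polynomial: μ^3 + 3μ^2 - 6μ - 8 = (μ - 2)(μ + 1)(μ + 4), so the eigenvalues are -4, -1, 2.
μ=2: eigenvector (1, -1, -1).
μ=-4: eigenvector (2, -1, -1).
μ=-1: eigenvector (2, 0, 1).
P = [[1, 2, 2], [-1, -1, 0], [-1, -1, 1]], D = diag(2, -4, -1), P⁻¹ = [[-1, -4, 2], [1, 3, -2], [0, -1, 1]].
M² = P·diag(4, 16, 1)·P⁻¹ = [[28, 78, -54], [-12, -32, 24], [-12, -33, 25]].
The requested entry is -33.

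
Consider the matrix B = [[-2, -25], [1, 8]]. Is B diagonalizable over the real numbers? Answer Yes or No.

No

Characteristic polynomial: p(λ) = λ^2 - 6λ + 9 = (λ - 3)^2.
λ = 3 has algebraic multiplicity 2; rank(B − 3I) = 1, so geometric multiplicity = 1.
Geometric multiplicity < algebraic multiplicity, so B is not diagonalizable.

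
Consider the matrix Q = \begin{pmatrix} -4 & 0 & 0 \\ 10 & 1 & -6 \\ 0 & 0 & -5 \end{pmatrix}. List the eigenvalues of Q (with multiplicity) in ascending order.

Characteristic polynomial: p(λ) = λ^3 + 8λ^2 + 11λ - 20 = (λ - 1)(λ + 4)(λ + 5).
Roots (with multiplicity): -5, -4, 1.

-5, -4, 1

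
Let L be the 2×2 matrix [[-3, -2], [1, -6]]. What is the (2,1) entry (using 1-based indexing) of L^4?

-369

Characteristic polynomial: λ^2 + 9λ + 20 = (λ + 4)(λ + 5), so the eigenvalues are -5, -4.
λ=-4: eigenvector (2, 1).
λ=-5: eigenvector (1, 1).
P = [[2, 1], [1, 1]], D = diag(-4, -5), P⁻¹ = [[1, -1], [-1, 2]].
L⁴ = P·diag(256, 625)·P⁻¹ = [[-113, 738], [-369, 994]].
The requested entry is -369.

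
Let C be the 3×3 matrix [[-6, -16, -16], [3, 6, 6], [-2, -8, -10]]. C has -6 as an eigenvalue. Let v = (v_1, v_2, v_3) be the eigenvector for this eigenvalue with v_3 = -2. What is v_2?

2

C + 6I = [[0, -16, -16], [3, 12, 6], [-2, -8, -4]].
Solving (C + 6I)v = 0 gives the eigenspace spanned by (-4, 2, -2).
With v_3 = -2, v = (-4, 2, -2), so v_2 = 2.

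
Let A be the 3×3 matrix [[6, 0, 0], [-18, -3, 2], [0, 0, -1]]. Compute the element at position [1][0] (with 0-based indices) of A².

Characteristic polynomial: μ^3 - 2μ^2 - 21μ - 18 = (μ - 6)(μ + 1)(μ + 3), so the eigenvalues are -3, -1, 6.
μ=-1: eigenvector (0, 1, 1).
μ=6: eigenvector (-1, 2, 0).
μ=-3: eigenvector (0, 1, 0).
P = [[0, -1, 0], [1, 2, 1], [1, 0, 0]], D = diag(-1, 6, -3), P⁻¹ = [[0, 0, 1], [-1, 0, 0], [2, 1, -1]].
A² = P·diag(1, 36, 9)·P⁻¹ = [[36, 0, 0], [-54, 9, -8], [0, 0, 1]].
The requested entry is -54.

-54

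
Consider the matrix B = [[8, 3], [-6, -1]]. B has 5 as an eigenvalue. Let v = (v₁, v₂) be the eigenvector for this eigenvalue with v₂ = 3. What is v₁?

B − 5I = [[3, 3], [-6, -6]].
Solving (B − 5I)v = 0 gives the eigenspace spanned by (-3, 3).
With v₂ = 3, v = (-3, 3), so v₁ = -3.

-3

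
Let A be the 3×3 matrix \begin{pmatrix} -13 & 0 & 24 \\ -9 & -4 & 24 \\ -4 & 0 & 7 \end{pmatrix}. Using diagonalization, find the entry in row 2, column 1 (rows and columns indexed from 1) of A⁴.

1617

Characteristic polynomial: s^3 + 10s^2 + 29s + 20 = (s + 1)(s + 4)(s + 5), so the eigenvalues are -5, -4, -1.
s=-5: eigenvector (3, 3, 1).
s=-4: eigenvector (0, 1, 0).
s=-1: eigenvector (2, 2, 1).
P = [[3, 0, 2], [3, 1, 2], [1, 0, 1]], D = diag(-5, -4, -1), P⁻¹ = [[1, 0, -2], [-1, 1, 0], [-1, 0, 3]].
A⁴ = P·diag(625, 256, 1)·P⁻¹ = [[1873, 0, -3744], [1617, 256, -3744], [624, 0, -1247]].
The requested entry is 1617.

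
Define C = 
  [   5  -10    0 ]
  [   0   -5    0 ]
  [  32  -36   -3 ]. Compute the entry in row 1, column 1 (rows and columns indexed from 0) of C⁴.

625

Characteristic polynomial: r^3 + 3r^2 - 25r - 75 = (r - 5)(r + 3)(r + 5), so the eigenvalues are -5, -3, 5.
r=5: eigenvector (1, 0, 4).
r=-5: eigenvector (1, 1, 2).
r=-3: eigenvector (0, 0, 1).
P = [[1, 1, 0], [0, 1, 0], [4, 2, 1]], D = diag(5, -5, -3), P⁻¹ = [[1, -1, 0], [0, 1, 0], [-4, 2, 1]].
C⁴ = P·diag(625, 625, 81)·P⁻¹ = [[625, 0, 0], [0, 625, 0], [2176, -1088, 81]].
The requested entry is 625.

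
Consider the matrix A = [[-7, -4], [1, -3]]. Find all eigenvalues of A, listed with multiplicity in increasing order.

-5, -5

Characteristic polynomial: p(s) = s^2 + 10s + 25 = (s + 5)^2.
Roots (with multiplicity): -5, -5.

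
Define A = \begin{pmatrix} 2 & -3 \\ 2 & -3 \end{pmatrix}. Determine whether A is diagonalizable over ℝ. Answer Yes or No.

Characteristic polynomial: p(s) = s^2 + s = s(s + 1).
All 2 eigenvalues are distinct, so A is diagonalizable.

Yes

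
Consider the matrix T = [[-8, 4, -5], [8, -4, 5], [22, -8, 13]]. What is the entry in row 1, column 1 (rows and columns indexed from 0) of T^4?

Characteristic polynomial: μ^3 - μ^2 - 6μ = μ(μ - 3)(μ + 2), so the eigenvalues are -2, 0, 3.
μ=0: eigenvector (2, -1, -4).
μ=-2: eigenvector (1, -1, -2).
μ=3: eigenvector (-1, 1, 3).
P = [[2, 1, -1], [-1, -1, 1], [-4, -2, 3]], D = diag(0, -2, 3), P⁻¹ = [[1, 1, 0], [1, -2, 1], [2, 0, 1]].
T⁴ = P·diag(0, 16, 81)·P⁻¹ = [[-146, -32, -65], [146, 32, 65], [454, 64, 211]].
The requested entry is 32.

32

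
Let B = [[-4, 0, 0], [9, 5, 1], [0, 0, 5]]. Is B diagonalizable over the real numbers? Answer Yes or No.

Characteristic polynomial: p(s) = s^3 - 6s^2 - 15s + 100 = (s - 5)^2(s + 4).
s = 5 has algebraic multiplicity 2; rank(B − 5I) = 2, so geometric multiplicity = 1.
Geometric multiplicity < algebraic multiplicity, so B is not diagonalizable.

No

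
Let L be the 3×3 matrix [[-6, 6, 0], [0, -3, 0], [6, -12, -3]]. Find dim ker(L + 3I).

L + 3I = [[-3, 6, 0], [0, 0, 0], [6, -12, 0]].
This matrix has rank 1, so its null space has dimension 3 − 1 = 2.

2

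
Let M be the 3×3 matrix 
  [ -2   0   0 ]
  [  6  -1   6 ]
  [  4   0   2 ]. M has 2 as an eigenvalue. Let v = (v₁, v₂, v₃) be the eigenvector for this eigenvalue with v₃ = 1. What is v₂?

M − 2I = [[-4, 0, 0], [6, -3, 6], [4, 0, 0]].
Solving (M − 2I)v = 0 gives the eigenspace spanned by (0, 2, 1).
With v₃ = 1, v = (0, 2, 1), so v₂ = 2.

2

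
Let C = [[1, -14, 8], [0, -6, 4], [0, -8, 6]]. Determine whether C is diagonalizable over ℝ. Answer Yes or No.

Characteristic polynomial: p(t) = t^3 - t^2 - 4t + 4 = (t - 2)(t - 1)(t + 2).
All 3 eigenvalues are distinct, so C is diagonalizable.

Yes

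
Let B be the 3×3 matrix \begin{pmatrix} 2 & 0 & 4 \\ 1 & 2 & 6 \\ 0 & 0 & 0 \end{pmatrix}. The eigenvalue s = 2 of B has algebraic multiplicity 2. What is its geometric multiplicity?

B − 2I = [[0, 0, 4], [1, 0, 6], [0, 0, -2]].
This matrix has rank 2, so its null space has dimension 3 − 2 = 1.

1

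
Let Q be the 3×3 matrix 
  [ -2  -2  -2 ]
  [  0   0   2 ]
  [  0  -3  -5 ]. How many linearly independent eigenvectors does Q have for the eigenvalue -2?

2

Q + 2I = [[0, -2, -2], [0, 2, 2], [0, -3, -3]].
This matrix has rank 1, so its null space has dimension 3 − 1 = 2.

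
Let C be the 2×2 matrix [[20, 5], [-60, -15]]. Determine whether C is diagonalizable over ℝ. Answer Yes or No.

Characteristic polynomial: p(r) = r^2 - 5r = r(r - 5).
All 2 eigenvalues are distinct, so C is diagonalizable.

Yes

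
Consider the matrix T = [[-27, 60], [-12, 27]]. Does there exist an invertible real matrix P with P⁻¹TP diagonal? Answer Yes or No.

Characteristic polynomial: p(λ) = λ^2 - 9 = (λ - 3)(λ + 3).
All 2 eigenvalues are distinct, so T is diagonalizable.

Yes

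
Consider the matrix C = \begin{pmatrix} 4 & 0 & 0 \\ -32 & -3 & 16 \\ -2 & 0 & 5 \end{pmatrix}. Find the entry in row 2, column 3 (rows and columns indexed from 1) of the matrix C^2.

Characteristic polynomial: t^3 - 6t^2 - 7t + 60 = (t - 5)(t - 4)(t + 3), so the eigenvalues are -3, 4, 5.
t=4: eigenvector (1, 0, 2).
t=-3: eigenvector (0, 1, 0).
t=5: eigenvector (0, 2, 1).
P = [[1, 0, 0], [0, 1, 2], [2, 0, 1]], D = diag(4, -3, 5), P⁻¹ = [[1, 0, 0], [4, 1, -2], [-2, 0, 1]].
C² = P·diag(16, 9, 25)·P⁻¹ = [[16, 0, 0], [-64, 9, 32], [-18, 0, 25]].
The requested entry is 32.

32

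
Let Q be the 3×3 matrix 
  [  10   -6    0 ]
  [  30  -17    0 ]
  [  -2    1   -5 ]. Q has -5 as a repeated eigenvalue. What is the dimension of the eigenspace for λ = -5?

1

Q + 5I = [[15, -6, 0], [30, -12, 0], [-2, 1, 0]].
This matrix has rank 2, so its null space has dimension 3 − 2 = 1.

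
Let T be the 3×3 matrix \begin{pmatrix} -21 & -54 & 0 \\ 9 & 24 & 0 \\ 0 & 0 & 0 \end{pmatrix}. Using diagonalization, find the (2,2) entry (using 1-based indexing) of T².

Characteristic polynomial: s^3 - 3s^2 - 18s = s(s - 6)(s + 3), so the eigenvalues are -3, 0, 6.
s=0: eigenvector (0, 0, 1).
s=6: eigenvector (-2, 1, 0).
s=-3: eigenvector (3, -1, 0).
P = [[0, -2, 3], [0, 1, -1], [1, 0, 0]], D = diag(0, 6, -3), P⁻¹ = [[0, 0, 1], [1, 3, 0], [1, 2, 0]].
T² = P·diag(0, 36, 9)·P⁻¹ = [[-45, -162, 0], [27, 90, 0], [0, 0, 0]].
The requested entry is 90.

90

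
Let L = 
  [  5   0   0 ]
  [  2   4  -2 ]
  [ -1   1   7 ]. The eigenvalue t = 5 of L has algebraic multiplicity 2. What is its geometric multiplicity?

1

L − 5I = [[0, 0, 0], [2, -1, -2], [-1, 1, 2]].
This matrix has rank 2, so its null space has dimension 3 − 2 = 1.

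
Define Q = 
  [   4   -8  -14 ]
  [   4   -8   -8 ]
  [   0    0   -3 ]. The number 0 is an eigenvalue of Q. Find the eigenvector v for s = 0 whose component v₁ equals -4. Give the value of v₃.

Q = [[4, -8, -14], [4, -8, -8], [0, 0, -3]].
Solving (Q)v = 0 gives the eigenspace spanned by (-4, -2, 0).
With v₁ = -4, v = (-4, -2, 0), so v₃ = 0.

0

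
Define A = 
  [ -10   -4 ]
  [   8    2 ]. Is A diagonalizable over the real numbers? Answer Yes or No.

Yes

Characteristic polynomial: p(r) = r^2 + 8r + 12 = (r + 2)(r + 6).
All 2 eigenvalues are distinct, so A is diagonalizable.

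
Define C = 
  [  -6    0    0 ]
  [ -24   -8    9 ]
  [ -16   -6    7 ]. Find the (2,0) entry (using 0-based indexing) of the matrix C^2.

128

Characteristic polynomial: t^3 + 7t^2 + 4t - 12 = (t - 1)(t + 2)(t + 6), so the eigenvalues are -6, -2, 1.
t=-6: eigenvector (1, 6, 4).
t=-2: eigenvector (0, 3, 2).
t=1: eigenvector (0, 1, 1).
P = [[1, 0, 0], [6, 3, 1], [4, 2, 1]], D = diag(-6, -2, 1), P⁻¹ = [[1, 0, 0], [-2, 1, -1], [0, -2, 3]].
C² = P·diag(36, 4, 1)·P⁻¹ = [[36, 0, 0], [192, 10, -9], [128, 6, -5]].
The requested entry is 128.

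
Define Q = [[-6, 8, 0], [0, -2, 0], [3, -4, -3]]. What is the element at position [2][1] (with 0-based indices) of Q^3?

Characteristic polynomial: t^3 + 11t^2 + 36t + 36 = (t + 2)(t + 3)(t + 6), so the eigenvalues are -6, -3, -2.
t=-6: eigenvector (1, 0, -1).
t=-2: eigenvector (2, 1, 2).
t=-3: eigenvector (0, 0, 1).
P = [[1, 2, 0], [0, 1, 0], [-1, 2, 1]], D = diag(-6, -2, -3), P⁻¹ = [[1, -2, 0], [0, 1, 0], [1, -4, 1]].
Q³ = P·diag(-216, -8, -27)·P⁻¹ = [[-216, 416, 0], [0, -8, 0], [189, -340, -27]].
The requested entry is -340.

-340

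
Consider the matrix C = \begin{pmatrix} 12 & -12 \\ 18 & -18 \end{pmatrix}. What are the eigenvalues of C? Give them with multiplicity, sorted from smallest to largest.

Characteristic polynomial: p(t) = t^2 + 6t = t(t + 6).
Roots (with multiplicity): -6, 0.

-6, 0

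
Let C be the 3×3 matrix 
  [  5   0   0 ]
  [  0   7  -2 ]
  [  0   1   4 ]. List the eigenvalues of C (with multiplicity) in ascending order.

5, 5, 6

Characteristic polynomial: p(s) = s^3 - 16s^2 + 85s - 150 = (s - 6)(s - 5)^2.
Roots (with multiplicity): 5, 5, 6.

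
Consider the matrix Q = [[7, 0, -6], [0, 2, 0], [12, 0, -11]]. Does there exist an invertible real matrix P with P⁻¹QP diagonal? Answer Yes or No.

Yes

Characteristic polynomial: p(t) = t^3 + 2t^2 - 13t + 10 = (t - 2)(t - 1)(t + 5).
All 3 eigenvalues are distinct, so Q is diagonalizable.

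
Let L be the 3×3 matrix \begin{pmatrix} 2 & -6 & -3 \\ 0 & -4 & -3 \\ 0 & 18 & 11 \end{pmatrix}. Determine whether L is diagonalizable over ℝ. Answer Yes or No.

Characteristic polynomial: p(λ) = λ^3 - 9λ^2 + 24λ - 20 = (λ - 5)(λ - 2)^2.
λ = 2 has algebraic multiplicity 2; rank(L − 2I) = 1, so geometric multiplicity = 2.
Every eigenvalue has geometric = algebraic multiplicity, so L is diagonalizable.

Yes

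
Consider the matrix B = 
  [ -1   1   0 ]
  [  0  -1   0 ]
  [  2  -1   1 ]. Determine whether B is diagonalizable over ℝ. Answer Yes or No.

Characteristic polynomial: p(μ) = μ^3 + μ^2 - μ - 1 = (μ - 1)(μ + 1)^2.
μ = -1 has algebraic multiplicity 2; rank(B + 1I) = 2, so geometric multiplicity = 1.
Geometric multiplicity < algebraic multiplicity, so B is not diagonalizable.

No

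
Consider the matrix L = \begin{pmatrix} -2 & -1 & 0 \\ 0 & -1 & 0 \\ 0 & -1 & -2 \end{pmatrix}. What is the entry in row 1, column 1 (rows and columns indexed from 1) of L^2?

Characteristic polynomial: μ^3 + 5μ^2 + 8μ + 4 = (μ + 1)(μ + 2)^2, so the eigenvalues are -2, -2, -1.
μ=-2: eigenvector (1, 0, 0).
μ=-1: eigenvector (-1, 1, -1).
μ=-2: eigenvector (1, 0, 1).
P = [[1, -1, 1], [0, 1, 0], [0, -1, 1]], D = diag(-2, -1, -2), P⁻¹ = [[1, 0, -1], [0, 1, 0], [0, 1, 1]].
L² = P·diag(4, 1, 4)·P⁻¹ = [[4, 3, 0], [0, 1, 0], [0, 3, 4]].
The requested entry is 4.

4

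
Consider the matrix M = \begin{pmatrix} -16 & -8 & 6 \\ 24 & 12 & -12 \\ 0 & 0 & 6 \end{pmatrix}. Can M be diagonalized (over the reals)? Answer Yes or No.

Yes

Characteristic polynomial: p(t) = t^3 - 2t^2 - 24t = t(t - 6)(t + 4).
All 3 eigenvalues are distinct, so M is diagonalizable.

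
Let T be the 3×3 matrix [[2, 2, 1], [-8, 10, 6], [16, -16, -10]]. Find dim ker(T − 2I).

T − 2I = [[0, 2, 1], [-8, 8, 6], [16, -16, -12]].
This matrix has rank 2, so its null space has dimension 3 − 2 = 1.

1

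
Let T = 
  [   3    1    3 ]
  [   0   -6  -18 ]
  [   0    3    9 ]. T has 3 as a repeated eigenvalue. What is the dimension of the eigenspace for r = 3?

1

T − 3I = [[0, 1, 3], [0, -9, -18], [0, 3, 6]].
This matrix has rank 2, so its null space has dimension 3 − 2 = 1.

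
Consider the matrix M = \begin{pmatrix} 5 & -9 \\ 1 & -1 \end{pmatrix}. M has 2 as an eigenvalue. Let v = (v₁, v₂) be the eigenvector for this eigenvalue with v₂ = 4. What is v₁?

M − 2I = [[3, -9], [1, -3]].
Solving (M − 2I)v = 0 gives the eigenspace spanned by (12, 4).
With v₂ = 4, v = (12, 4), so v₁ = 12.

12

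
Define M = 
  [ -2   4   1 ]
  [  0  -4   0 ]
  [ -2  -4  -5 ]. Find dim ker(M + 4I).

M + 4I = [[2, 4, 1], [0, 0, 0], [-2, -4, -1]].
This matrix has rank 1, so its null space has dimension 3 − 1 = 2.

2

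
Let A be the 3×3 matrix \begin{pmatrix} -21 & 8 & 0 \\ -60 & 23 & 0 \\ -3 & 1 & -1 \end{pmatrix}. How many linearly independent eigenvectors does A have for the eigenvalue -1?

1

A + 1I = [[-20, 8, 0], [-60, 24, 0], [-3, 1, 0]].
This matrix has rank 2, so its null space has dimension 3 − 2 = 1.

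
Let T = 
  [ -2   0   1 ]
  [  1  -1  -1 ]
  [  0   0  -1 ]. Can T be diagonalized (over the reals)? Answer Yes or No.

Characteristic polynomial: p(r) = r^3 + 4r^2 + 5r + 2 = (r + 1)^2(r + 2).
r = -1 has algebraic multiplicity 2; rank(T + 1I) = 1, so geometric multiplicity = 2.
Every eigenvalue has geometric = algebraic multiplicity, so T is diagonalizable.

Yes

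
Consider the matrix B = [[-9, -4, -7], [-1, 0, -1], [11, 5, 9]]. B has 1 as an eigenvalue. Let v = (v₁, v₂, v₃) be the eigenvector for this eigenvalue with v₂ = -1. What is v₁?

B − 1I = [[-10, -4, -7], [-1, -1, -1], [11, 5, 8]].
Solving (B − 1I)v = 0 gives the eigenspace spanned by (-1, -1, 2).
With v₂ = -1, v = (-1, -1, 2), so v₁ = -1.

-1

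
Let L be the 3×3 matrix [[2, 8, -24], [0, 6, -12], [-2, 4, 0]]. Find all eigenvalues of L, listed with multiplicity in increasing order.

0, 2, 6

Characteristic polynomial: p(t) = t^3 - 8t^2 + 12t = t(t - 6)(t - 2).
Roots (with multiplicity): 0, 2, 6.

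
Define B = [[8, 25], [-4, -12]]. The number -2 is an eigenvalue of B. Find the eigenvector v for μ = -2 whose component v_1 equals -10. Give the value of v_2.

4

B + 2I = [[10, 25], [-4, -10]].
Solving (B + 2I)v = 0 gives the eigenspace spanned by (-10, 4).
With v_1 = -10, v = (-10, 4), so v_2 = 4.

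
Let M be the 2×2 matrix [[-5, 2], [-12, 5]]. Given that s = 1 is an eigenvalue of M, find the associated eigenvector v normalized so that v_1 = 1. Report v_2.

3

M − 1I = [[-6, 2], [-12, 4]].
Solving (M − 1I)v = 0 gives the eigenspace spanned by (1, 3).
With v_1 = 1, v = (1, 3), so v_2 = 3.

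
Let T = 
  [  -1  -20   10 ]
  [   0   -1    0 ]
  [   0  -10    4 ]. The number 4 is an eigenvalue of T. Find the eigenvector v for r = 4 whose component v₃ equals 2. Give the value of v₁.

4

T − 4I = [[-5, -20, 10], [0, -5, 0], [0, -10, 0]].
Solving (T − 4I)v = 0 gives the eigenspace spanned by (4, 0, 2).
With v₃ = 2, v = (4, 0, 2), so v₁ = 4.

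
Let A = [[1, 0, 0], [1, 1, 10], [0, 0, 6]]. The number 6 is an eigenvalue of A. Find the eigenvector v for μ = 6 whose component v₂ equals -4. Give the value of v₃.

-2

A − 6I = [[-5, 0, 0], [1, -5, 10], [0, 0, 0]].
Solving (A − 6I)v = 0 gives the eigenspace spanned by (0, -4, -2).
With v₂ = -4, v = (0, -4, -2), so v₃ = -2.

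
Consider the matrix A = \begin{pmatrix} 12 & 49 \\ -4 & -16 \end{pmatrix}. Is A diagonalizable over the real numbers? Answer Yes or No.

Characteristic polynomial: p(λ) = λ^2 + 4λ + 4 = (λ + 2)^2.
λ = -2 has algebraic multiplicity 2; rank(A + 2I) = 1, so geometric multiplicity = 1.
Geometric multiplicity < algebraic multiplicity, so A is not diagonalizable.

No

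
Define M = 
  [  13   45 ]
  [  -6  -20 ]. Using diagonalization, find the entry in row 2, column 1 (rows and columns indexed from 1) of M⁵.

-6186

Characteristic polynomial: s^2 + 7s + 10 = (s + 2)(s + 5), so the eigenvalues are -5, -2.
s=-5: eigenvector (-5, 2).
s=-2: eigenvector (-3, 1).
P = [[-5, -3], [2, 1]], D = diag(-5, -2), P⁻¹ = [[1, 3], [-2, -5]].
M⁵ = P·diag(-3125, -32)·P⁻¹ = [[15433, 46395], [-6186, -18590]].
The requested entry is -6186.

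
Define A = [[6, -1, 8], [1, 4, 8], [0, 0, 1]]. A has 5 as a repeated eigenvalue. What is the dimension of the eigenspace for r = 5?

1

A − 5I = [[1, -1, 8], [1, -1, 8], [0, 0, -4]].
This matrix has rank 2, so its null space has dimension 3 − 2 = 1.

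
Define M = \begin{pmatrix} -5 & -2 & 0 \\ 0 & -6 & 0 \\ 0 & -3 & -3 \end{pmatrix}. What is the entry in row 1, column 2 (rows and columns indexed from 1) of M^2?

Characteristic polynomial: λ^3 + 14λ^2 + 63λ + 90 = (λ + 3)(λ + 5)(λ + 6), so the eigenvalues are -6, -5, -3.
λ=-5: eigenvector (1, 0, 0).
λ=-6: eigenvector (2, 1, 1).
λ=-3: eigenvector (0, 0, 1).
P = [[1, 2, 0], [0, 1, 0], [0, 1, 1]], D = diag(-5, -6, -3), P⁻¹ = [[1, -2, 0], [0, 1, 0], [0, -1, 1]].
M² = P·diag(25, 36, 9)·P⁻¹ = [[25, 22, 0], [0, 36, 0], [0, 27, 9]].
The requested entry is 22.

22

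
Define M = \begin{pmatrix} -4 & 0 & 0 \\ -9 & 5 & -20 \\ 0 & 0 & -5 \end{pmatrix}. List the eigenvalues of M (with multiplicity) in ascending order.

-5, -4, 5

Characteristic polynomial: p(r) = r^3 + 4r^2 - 25r - 100 = (r - 5)(r + 4)(r + 5).
Roots (with multiplicity): -5, -4, 5.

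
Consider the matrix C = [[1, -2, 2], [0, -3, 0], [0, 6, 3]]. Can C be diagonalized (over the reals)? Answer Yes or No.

Characteristic polynomial: p(s) = s^3 - s^2 - 9s + 9 = (s - 3)(s - 1)(s + 3).
All 3 eigenvalues are distinct, so C is diagonalizable.

Yes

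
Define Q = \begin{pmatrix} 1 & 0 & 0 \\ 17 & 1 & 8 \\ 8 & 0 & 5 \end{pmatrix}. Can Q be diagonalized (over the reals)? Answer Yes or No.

Characteristic polynomial: p(λ) = λ^3 - 7λ^2 + 11λ - 5 = (λ - 5)(λ - 1)^2.
λ = 1 has algebraic multiplicity 2; rank(Q − 1I) = 2, so geometric multiplicity = 1.
Geometric multiplicity < algebraic multiplicity, so Q is not diagonalizable.

No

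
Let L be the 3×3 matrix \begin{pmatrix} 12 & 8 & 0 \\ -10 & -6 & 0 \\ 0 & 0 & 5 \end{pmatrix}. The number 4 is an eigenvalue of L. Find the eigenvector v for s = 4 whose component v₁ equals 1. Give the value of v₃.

L − 4I = [[8, 8, 0], [-10, -10, 0], [0, 0, 1]].
Solving (L − 4I)v = 0 gives the eigenspace spanned by (1, -1, 0).
With v₁ = 1, v = (1, -1, 0), so v₃ = 0.

0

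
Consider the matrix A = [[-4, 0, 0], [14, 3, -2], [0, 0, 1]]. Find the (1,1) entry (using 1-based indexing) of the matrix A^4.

Characteristic polynomial: μ^3 - 13μ + 12 = (μ - 3)(μ - 1)(μ + 4), so the eigenvalues are -4, 1, 3.
μ=-4: eigenvector (1, -2, 0).
μ=3: eigenvector (0, 1, 0).
μ=1: eigenvector (0, 1, 1).
P = [[1, 0, 0], [-2, 1, 1], [0, 0, 1]], D = diag(-4, 3, 1), P⁻¹ = [[1, 0, 0], [2, 1, -1], [0, 0, 1]].
A⁴ = P·diag(256, 81, 1)·P⁻¹ = [[256, 0, 0], [-350, 81, -80], [0, 0, 1]].
The requested entry is 256.

256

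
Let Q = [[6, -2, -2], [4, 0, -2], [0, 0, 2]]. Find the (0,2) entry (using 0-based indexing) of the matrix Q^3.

-56

Characteristic polynomial: t^3 - 8t^2 + 20t - 16 = (t - 4)(t - 2)^2, so the eigenvalues are 2, 2, 4.
t=2: eigenvector (2, 1, 3).
t=4: eigenvector (1, 1, 0).
t=2: eigenvector (1, 0, 2).
P = [[2, 1, 1], [1, 1, 0], [3, 0, 2]], D = diag(2, 4, 2), P⁻¹ = [[-2, 2, 1], [2, -1, -1], [3, -3, -1]].
Q³ = P·diag(8, 64, 8)·P⁻¹ = [[120, -56, -56], [112, -48, -56], [0, 0, 8]].
The requested entry is -56.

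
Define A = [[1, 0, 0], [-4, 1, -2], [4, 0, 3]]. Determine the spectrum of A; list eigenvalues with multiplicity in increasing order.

1, 1, 3

Characteristic polynomial: p(λ) = λ^3 - 5λ^2 + 7λ - 3 = (λ - 3)(λ - 1)^2.
Roots (with multiplicity): 1, 1, 3.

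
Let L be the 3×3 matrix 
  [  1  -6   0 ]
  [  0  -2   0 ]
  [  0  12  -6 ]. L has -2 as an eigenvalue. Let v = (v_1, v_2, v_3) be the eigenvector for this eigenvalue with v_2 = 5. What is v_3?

L + 2I = [[3, -6, 0], [0, 0, 0], [0, 12, -4]].
Solving (L + 2I)v = 0 gives the eigenspace spanned by (10, 5, 15).
With v_2 = 5, v = (10, 5, 15), so v_3 = 15.

15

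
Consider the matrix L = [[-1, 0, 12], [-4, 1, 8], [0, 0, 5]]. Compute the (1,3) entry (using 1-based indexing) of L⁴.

1248

Characteristic polynomial: r^3 - 5r^2 - r + 5 = (r - 5)(r - 1)(r + 1), so the eigenvalues are -1, 1, 5.
r=-1: eigenvector (1, 2, 0).
r=1: eigenvector (0, 1, 0).
r=5: eigenvector (2, 0, 1).
P = [[1, 0, 2], [2, 1, 0], [0, 0, 1]], D = diag(-1, 1, 5), P⁻¹ = [[1, 0, -2], [-2, 1, 4], [0, 0, 1]].
L⁴ = P·diag(1, 1, 625)·P⁻¹ = [[1, 0, 1248], [0, 1, 0], [0, 0, 625]].
The requested entry is 1248.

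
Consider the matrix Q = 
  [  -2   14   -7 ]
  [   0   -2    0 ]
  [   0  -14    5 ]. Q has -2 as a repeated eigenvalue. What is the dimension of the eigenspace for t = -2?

Q + 2I = [[0, 14, -7], [0, 0, 0], [0, -14, 7]].
This matrix has rank 1, so its null space has dimension 3 − 1 = 2.

2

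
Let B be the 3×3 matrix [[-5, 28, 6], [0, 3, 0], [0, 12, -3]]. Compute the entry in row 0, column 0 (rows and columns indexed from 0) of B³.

Characteristic polynomial: s^3 + 5s^2 - 9s - 45 = (s - 3)(s + 3)(s + 5), so the eigenvalues are -5, -3, 3.
s=-5: eigenvector (1, 0, 0).
s=3: eigenvector (5, 1, 2).
s=-3: eigenvector (3, 0, 1).
P = [[1, 5, 3], [0, 1, 0], [0, 2, 1]], D = diag(-5, 3, -3), P⁻¹ = [[1, 1, -3], [0, 1, 0], [0, -2, 1]].
B³ = P·diag(-125, 27, -27)·P⁻¹ = [[-125, 172, 294], [0, 27, 0], [0, 108, -27]].
The requested entry is -125.

-125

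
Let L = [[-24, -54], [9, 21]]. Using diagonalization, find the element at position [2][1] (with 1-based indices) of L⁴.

-1215

Characteristic polynomial: s^2 + 3s - 18 = (s - 3)(s + 6), so the eigenvalues are -6, 3.
s=3: eigenvector (-2, 1).
s=-6: eigenvector (3, -1).
P = [[-2, 3], [1, -1]], D = diag(3, -6), P⁻¹ = [[1, 3], [1, 2]].
L⁴ = P·diag(81, 1296)·P⁻¹ = [[3726, 7290], [-1215, -2349]].
The requested entry is -1215.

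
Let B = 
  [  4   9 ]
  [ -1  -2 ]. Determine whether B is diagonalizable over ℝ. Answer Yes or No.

No

Characteristic polynomial: p(λ) = λ^2 - 2λ + 1 = (λ - 1)^2.
λ = 1 has algebraic multiplicity 2; rank(B − 1I) = 1, so geometric multiplicity = 1.
Geometric multiplicity < algebraic multiplicity, so B is not diagonalizable.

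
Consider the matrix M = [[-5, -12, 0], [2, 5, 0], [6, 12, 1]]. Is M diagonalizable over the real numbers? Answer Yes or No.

Characteristic polynomial: p(μ) = μ^3 - μ^2 - μ + 1 = (μ - 1)^2(μ + 1).
μ = 1 has algebraic multiplicity 2; rank(M − 1I) = 1, so geometric multiplicity = 2.
Every eigenvalue has geometric = algebraic multiplicity, so M is diagonalizable.

Yes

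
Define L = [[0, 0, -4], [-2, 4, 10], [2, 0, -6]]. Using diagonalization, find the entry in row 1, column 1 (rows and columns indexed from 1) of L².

-8

Characteristic polynomial: μ^3 + 2μ^2 - 16μ - 32 = (μ - 4)(μ + 2)(μ + 4), so the eigenvalues are -4, -2, 4.
μ=-4: eigenvector (-1, 1, -1).
μ=4: eigenvector (0, 1, 0).
μ=-2: eigenvector (2, -1, 1).
P = [[-1, 0, 2], [1, 1, -1], [-1, 0, 1]], D = diag(-4, 4, -2), P⁻¹ = [[1, 0, -2], [0, 1, 1], [1, 0, -1]].
L² = P·diag(16, 16, 4)·P⁻¹ = [[-8, 0, 24], [12, 16, -12], [-12, 0, 28]].
The requested entry is -8.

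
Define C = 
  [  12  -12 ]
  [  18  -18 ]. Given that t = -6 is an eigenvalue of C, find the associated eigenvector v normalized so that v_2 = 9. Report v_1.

6

C + 6I = [[18, -12], [18, -12]].
Solving (C + 6I)v = 0 gives the eigenspace spanned by (6, 9).
With v_2 = 9, v = (6, 9), so v_1 = 6.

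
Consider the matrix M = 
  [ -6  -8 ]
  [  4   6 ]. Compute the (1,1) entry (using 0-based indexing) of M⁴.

16

Characteristic polynomial: μ^2 - 4 = (μ - 2)(μ + 2), so the eigenvalues are -2, 2.
μ=-2: eigenvector (-2, 1).
μ=2: eigenvector (1, -1).
P = [[-2, 1], [1, -1]], D = diag(-2, 2), P⁻¹ = [[-1, -1], [-1, -2]].
M⁴ = P·diag(16, 16)·P⁻¹ = [[16, 0], [0, 16]].
The requested entry is 16.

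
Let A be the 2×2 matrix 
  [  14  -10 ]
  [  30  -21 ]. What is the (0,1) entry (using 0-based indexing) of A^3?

Characteristic polynomial: μ^2 + 7μ + 6 = (μ + 1)(μ + 6), so the eigenvalues are -6, -1.
μ=-1: eigenvector (2, 3).
μ=-6: eigenvector (1, 2).
P = [[2, 1], [3, 2]], D = diag(-1, -6), P⁻¹ = [[2, -1], [-3, 2]].
A³ = P·diag(-1, -216)·P⁻¹ = [[644, -430], [1290, -861]].
The requested entry is -430.

-430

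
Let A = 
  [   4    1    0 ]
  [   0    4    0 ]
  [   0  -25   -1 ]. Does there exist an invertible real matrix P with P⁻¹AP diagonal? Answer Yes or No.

Characteristic polynomial: p(λ) = λ^3 - 7λ^2 + 8λ + 16 = (λ - 4)^2(λ + 1).
λ = 4 has algebraic multiplicity 2; rank(A − 4I) = 2, so geometric multiplicity = 1.
Geometric multiplicity < algebraic multiplicity, so A is not diagonalizable.

No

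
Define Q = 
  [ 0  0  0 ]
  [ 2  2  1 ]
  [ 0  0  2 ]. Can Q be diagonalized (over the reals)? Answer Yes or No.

Characteristic polynomial: p(r) = r^3 - 4r^2 + 4r = r(r - 2)^2.
r = 2 has algebraic multiplicity 2; rank(Q − 2I) = 2, so geometric multiplicity = 1.
Geometric multiplicity < algebraic multiplicity, so Q is not diagonalizable.

No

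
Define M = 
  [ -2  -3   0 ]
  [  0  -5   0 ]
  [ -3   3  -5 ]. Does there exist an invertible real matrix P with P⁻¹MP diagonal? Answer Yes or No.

Characteristic polynomial: p(λ) = λ^3 + 12λ^2 + 45λ + 50 = (λ + 2)(λ + 5)^2.
λ = -5 has algebraic multiplicity 2; rank(M + 5I) = 1, so geometric multiplicity = 2.
Every eigenvalue has geometric = algebraic multiplicity, so M is diagonalizable.

Yes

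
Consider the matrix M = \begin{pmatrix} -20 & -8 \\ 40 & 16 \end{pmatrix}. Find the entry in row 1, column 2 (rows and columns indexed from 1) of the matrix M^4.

512

Characteristic polynomial: s^2 + 4s = s(s + 4), so the eigenvalues are -4, 0.
s=-4: eigenvector (1, -2).
s=0: eigenvector (-2, 5).
P = [[1, -2], [-2, 5]], D = diag(-4, 0), P⁻¹ = [[5, 2], [2, 1]].
M⁴ = P·diag(256, 0)·P⁻¹ = [[1280, 512], [-2560, -1024]].
The requested entry is 512.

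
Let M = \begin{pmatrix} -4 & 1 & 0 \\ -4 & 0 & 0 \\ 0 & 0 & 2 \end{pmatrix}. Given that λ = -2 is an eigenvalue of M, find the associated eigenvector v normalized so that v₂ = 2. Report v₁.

1

M + 2I = [[-2, 1, 0], [-4, 2, 0], [0, 0, 4]].
Solving (M + 2I)v = 0 gives the eigenspace spanned by (1, 2, 0).
With v₂ = 2, v = (1, 2, 0), so v₁ = 1.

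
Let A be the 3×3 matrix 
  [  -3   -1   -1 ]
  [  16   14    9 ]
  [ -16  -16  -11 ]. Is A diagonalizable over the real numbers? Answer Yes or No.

Yes

Characteristic polynomial: p(λ) = λ^3 - 19λ - 30 = (λ - 5)(λ + 2)(λ + 3).
All 3 eigenvalues are distinct, so A is diagonalizable.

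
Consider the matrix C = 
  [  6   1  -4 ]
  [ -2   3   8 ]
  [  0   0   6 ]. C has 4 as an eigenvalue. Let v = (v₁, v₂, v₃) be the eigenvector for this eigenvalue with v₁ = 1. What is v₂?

C − 4I = [[2, 1, -4], [-2, -1, 8], [0, 0, 2]].
Solving (C − 4I)v = 0 gives the eigenspace spanned by (1, -2, 0).
With v₁ = 1, v = (1, -2, 0), so v₂ = -2.

-2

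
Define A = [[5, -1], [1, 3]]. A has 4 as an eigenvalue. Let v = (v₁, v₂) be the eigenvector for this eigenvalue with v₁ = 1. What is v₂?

1

A − 4I = [[1, -1], [1, -1]].
Solving (A − 4I)v = 0 gives the eigenspace spanned by (1, 1).
With v₁ = 1, v = (1, 1), so v₂ = 1.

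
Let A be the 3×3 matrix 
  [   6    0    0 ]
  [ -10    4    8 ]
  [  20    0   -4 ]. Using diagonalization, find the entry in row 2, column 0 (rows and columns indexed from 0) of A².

40

Characteristic polynomial: r^3 - 6r^2 - 16r + 96 = (r - 6)(r - 4)(r + 4), so the eigenvalues are -4, 4, 6.
r=-4: eigenvector (0, -1, 1).
r=4: eigenvector (0, 1, 0).
r=6: eigenvector (1, 3, 2).
P = [[0, 0, 1], [-1, 1, 3], [1, 0, 2]], D = diag(-4, 4, 6), P⁻¹ = [[-2, 0, 1], [-5, 1, 1], [1, 0, 0]].
A² = P·diag(16, 16, 36)·P⁻¹ = [[36, 0, 0], [60, 16, 0], [40, 0, 16]].
The requested entry is 40.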